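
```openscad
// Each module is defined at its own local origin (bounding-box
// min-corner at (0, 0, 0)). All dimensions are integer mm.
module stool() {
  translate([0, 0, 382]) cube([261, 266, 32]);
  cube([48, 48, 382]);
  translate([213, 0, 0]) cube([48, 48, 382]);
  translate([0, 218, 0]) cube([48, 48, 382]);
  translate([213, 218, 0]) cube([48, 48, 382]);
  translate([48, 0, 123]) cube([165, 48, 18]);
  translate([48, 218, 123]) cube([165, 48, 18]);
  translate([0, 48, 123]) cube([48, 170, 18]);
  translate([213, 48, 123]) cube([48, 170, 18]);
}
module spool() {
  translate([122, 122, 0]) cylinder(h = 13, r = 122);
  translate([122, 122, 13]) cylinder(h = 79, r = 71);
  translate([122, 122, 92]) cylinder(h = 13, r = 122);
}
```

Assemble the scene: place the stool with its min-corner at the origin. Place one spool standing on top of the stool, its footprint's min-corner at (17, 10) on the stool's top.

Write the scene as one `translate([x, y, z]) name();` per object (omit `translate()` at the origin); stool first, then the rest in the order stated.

stool();
translate([17, 10, 414]) spool();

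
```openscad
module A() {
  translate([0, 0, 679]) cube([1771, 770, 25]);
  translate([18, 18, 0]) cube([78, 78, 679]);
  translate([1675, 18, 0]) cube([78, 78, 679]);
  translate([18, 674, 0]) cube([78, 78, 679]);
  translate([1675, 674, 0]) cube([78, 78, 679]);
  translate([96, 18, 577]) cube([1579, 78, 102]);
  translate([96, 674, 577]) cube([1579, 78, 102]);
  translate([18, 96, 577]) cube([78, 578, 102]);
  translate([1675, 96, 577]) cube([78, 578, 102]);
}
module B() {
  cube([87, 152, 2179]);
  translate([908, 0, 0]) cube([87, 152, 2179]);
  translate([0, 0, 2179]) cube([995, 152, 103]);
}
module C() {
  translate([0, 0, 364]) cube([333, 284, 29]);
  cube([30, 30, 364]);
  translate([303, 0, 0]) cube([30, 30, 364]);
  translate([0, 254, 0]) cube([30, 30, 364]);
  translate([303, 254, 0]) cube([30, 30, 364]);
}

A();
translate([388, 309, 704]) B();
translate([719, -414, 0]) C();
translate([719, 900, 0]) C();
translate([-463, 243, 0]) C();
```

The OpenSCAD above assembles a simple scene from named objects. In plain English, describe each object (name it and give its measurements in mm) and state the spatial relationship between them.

A is a table with a 1771×770 mm rectangular top, 25 mm thick, top surface at z = 704 mm, supported by four 78×78 mm square legs, each inset 18 mm from the nearest pair of top edges, running from the floor. Four apron rails, 78 mm thick and 102 mm tall, run between adjacent legs with their top edges flush with the underside of the top and their outer faces flush with the legs' outer faces.

B is a rectangular door frame: two vertical jambs of 87×152 mm section, 2179 mm tall, with a clear opening 821 mm wide between their inner faces. A header 103 mm tall and 152 mm deep lies on top of the jambs and spans the full outside width.

C is a four-legged stool. The seat is a 333×284×29 mm slab whose top surface is at z = 393 mm; four square legs, each 30×30 mm in cross-section, run from the floor (z = 0) to the underside of the seat, each flush with a corner of the seat.

The door frame is on top of the table, centred. Three stools sit around the table at the −y, +y, −x sides.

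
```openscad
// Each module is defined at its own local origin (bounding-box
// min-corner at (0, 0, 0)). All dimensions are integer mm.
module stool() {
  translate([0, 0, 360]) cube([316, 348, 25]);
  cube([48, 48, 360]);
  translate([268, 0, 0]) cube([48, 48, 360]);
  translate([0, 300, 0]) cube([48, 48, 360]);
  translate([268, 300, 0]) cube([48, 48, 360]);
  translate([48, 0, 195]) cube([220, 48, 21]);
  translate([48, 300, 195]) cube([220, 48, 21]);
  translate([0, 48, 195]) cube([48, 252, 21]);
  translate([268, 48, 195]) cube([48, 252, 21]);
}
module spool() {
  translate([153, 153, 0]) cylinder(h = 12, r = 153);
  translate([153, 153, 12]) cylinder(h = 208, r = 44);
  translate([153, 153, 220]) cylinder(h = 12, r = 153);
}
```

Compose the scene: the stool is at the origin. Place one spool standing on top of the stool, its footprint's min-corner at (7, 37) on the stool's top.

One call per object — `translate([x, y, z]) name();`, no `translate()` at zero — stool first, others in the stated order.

stool();
translate([7, 37, 385]) spool();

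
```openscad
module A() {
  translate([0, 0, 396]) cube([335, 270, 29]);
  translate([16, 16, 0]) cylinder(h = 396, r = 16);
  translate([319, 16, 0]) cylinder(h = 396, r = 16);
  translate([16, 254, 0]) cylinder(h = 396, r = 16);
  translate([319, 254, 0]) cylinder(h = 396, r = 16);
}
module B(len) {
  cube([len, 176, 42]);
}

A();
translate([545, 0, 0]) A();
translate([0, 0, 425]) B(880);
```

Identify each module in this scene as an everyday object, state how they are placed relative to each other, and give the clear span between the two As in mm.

A is a stool. B is a beam. A beam spans the tops of two stools. The clear span between the two stools is 210 mm.

Second stool starts at x = 545; first ends at x = 335; clear span = 545 − 335 = 210 mm.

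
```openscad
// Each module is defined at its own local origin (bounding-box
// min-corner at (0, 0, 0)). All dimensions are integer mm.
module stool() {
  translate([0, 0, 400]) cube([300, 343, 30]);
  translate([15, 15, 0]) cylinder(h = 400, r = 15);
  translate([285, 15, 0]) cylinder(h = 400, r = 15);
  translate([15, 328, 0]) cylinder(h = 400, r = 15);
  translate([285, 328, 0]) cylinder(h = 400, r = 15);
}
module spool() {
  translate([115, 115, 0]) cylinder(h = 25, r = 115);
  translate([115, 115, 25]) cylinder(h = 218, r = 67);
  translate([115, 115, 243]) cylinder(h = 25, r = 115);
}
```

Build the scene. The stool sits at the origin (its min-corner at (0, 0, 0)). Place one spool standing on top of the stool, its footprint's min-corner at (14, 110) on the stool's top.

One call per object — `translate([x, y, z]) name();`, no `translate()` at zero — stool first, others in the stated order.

stool();
translate([14, 110, 430]) spool();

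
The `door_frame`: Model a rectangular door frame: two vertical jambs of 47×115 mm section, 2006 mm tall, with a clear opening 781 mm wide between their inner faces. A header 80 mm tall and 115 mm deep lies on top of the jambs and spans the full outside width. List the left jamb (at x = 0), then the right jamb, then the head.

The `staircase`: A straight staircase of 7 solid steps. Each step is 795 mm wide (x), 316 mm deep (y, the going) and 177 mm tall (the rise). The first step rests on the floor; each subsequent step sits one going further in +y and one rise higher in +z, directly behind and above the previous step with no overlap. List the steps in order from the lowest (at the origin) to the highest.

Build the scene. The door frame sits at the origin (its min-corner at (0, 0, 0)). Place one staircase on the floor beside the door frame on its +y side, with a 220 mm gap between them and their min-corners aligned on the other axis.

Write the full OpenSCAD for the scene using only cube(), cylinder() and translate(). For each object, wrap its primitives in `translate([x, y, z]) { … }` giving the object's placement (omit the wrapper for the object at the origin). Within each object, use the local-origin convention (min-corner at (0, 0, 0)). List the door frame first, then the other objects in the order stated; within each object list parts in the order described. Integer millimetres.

cube([47, 115, 2006]);
translate([828, 0, 0]) cube([47, 115, 2006]);
translate([0, 0, 2006]) cube([875, 115, 80]);
translate([0, 335, 0]) {
  cube([795, 316, 177]);
  translate([0, 316, 177]) cube([795, 316, 177]);
  translate([0, 632, 354]) cube([795, 316, 177]);
  translate([0, 948, 531]) cube([795, 316, 177]);
  translate([0, 1264, 708]) cube([795, 316, 177]);
  translate([0, 1580, 885]) cube([795, 316, 177]);
  translate([0, 1896, 1062]) cube([795, 316, 177]);
}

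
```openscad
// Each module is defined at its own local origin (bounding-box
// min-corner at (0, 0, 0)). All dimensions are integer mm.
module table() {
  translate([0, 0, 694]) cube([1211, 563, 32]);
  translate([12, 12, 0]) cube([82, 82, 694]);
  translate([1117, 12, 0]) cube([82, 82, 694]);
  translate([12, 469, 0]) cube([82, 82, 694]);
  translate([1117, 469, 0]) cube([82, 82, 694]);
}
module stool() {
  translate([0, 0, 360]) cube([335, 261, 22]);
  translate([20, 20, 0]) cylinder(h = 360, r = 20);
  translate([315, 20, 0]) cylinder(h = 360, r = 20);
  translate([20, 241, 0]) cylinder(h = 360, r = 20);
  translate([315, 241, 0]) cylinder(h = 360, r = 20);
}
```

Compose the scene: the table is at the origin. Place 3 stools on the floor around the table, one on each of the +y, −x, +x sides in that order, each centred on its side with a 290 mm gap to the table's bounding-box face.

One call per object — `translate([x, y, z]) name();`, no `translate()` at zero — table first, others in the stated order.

table();
translate([438, 853, 0]) stool();
translate([-625, 151, 0]) stool();
translate([1501, 151, 0]) stool();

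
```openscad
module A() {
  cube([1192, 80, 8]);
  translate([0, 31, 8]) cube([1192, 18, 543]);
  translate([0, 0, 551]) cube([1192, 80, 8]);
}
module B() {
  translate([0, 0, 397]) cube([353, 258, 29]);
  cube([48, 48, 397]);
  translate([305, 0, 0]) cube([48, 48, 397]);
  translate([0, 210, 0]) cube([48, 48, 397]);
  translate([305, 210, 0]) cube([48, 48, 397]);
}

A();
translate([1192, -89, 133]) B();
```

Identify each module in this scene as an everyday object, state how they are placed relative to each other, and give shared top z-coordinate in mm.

Both tops at z = 559 mm.

A is an I-beam. B is a stool. The stool is beside the I-beam with their tops flush at z = 559. The shared top z-coordinate is 559 mm.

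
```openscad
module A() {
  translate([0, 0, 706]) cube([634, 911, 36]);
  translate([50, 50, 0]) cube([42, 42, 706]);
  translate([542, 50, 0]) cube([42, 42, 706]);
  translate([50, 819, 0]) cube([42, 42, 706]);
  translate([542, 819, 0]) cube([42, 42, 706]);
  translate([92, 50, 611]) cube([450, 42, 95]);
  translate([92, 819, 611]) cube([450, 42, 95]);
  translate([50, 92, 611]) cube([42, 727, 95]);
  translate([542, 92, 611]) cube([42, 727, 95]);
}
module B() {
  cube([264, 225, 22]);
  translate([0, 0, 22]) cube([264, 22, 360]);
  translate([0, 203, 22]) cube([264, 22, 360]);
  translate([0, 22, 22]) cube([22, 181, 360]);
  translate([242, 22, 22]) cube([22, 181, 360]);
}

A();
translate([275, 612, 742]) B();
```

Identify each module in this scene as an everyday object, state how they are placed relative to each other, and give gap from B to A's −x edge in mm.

A is a table. B is an open box. The open box is on top of the table. The gap from the open box to the table's −x edge is 275 mm.

The open box's min-x is at 275; the table's min-x is 0; gap = 275 mm.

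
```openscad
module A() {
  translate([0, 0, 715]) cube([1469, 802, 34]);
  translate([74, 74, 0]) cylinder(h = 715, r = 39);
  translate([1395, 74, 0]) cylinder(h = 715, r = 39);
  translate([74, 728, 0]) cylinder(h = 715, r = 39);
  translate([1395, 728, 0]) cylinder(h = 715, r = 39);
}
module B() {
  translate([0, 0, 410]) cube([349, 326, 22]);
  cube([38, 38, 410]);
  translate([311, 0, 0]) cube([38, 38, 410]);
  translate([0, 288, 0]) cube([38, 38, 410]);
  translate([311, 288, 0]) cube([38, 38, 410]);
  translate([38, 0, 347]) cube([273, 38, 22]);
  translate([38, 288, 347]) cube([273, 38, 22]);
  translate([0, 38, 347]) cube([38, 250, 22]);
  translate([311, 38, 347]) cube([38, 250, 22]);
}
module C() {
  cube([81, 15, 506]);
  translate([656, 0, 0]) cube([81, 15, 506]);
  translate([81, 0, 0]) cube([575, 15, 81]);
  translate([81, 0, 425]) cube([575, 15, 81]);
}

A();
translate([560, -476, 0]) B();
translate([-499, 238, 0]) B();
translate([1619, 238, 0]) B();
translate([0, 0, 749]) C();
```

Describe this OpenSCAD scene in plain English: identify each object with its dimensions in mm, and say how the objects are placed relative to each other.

A is a table: top 1469 mm (x) × 802 mm (y), 34 mm thick, upper face at z = 749 mm, on four round legs of 78 mm diameter, each leg's bounding box inset 35 mm from the nearest pair of top edges, running from z = 0 to the bottom of the top.

B is a simple wooden stool: a rectangular seat 349 mm (x) by 326 mm (y), 22 mm thick, top face at z = 432 mm, on four square legs, each 38×38 mm in cross-section. The legs rest on z = 0, each flush with a corner of the seat. Four stretchers, 38 mm wide and 22 mm tall, connect adjacent legs with their undersides at z = 347 mm, each running between the inner faces of the legs it joins and aligned with the legs' outer faces on the other axis.

C is a rectangular picture frame lying in the x–z plane (depth along y). The opening is 575 mm wide (x) by 344 mm tall (z), surrounded by a border 81 mm wide on all four sides. The frame is 15 mm deep and is made of two full-height vertical stiles with two horizontal rails fitted between them.

Three stools sit around the table at the −y, −x, +x sides. The picture frame is on top of the table.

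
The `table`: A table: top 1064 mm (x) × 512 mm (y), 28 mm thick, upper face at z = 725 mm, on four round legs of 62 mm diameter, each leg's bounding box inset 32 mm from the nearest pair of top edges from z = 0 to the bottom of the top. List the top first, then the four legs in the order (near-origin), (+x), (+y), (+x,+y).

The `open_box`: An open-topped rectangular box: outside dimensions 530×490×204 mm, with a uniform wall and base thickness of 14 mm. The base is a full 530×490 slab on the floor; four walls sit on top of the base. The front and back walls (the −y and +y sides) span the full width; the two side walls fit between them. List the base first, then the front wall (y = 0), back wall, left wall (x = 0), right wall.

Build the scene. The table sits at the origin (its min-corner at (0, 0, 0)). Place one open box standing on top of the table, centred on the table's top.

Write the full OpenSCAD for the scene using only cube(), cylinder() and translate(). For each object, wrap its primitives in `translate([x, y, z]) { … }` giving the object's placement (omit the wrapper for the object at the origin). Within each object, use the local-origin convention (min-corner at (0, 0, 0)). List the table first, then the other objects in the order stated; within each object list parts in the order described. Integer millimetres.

translate([0, 0, 697]) cube([1064, 512, 28]);
translate([63, 63, 0]) cylinder(h = 697, r = 31);
translate([1001, 63, 0]) cylinder(h = 697, r = 31);
translate([63, 449, 0]) cylinder(h = 697, r = 31);
translate([1001, 449, 0]) cylinder(h = 697, r = 31);
translate([267, 11, 725]) {
  cube([530, 490, 14]);
  translate([0, 0, 14]) cube([530, 14, 190]);
  translate([0, 476, 14]) cube([530, 14, 190]);
  translate([0, 14, 14]) cube([14, 462, 190]);
  translate([516, 14, 14]) cube([14, 462, 190]);
}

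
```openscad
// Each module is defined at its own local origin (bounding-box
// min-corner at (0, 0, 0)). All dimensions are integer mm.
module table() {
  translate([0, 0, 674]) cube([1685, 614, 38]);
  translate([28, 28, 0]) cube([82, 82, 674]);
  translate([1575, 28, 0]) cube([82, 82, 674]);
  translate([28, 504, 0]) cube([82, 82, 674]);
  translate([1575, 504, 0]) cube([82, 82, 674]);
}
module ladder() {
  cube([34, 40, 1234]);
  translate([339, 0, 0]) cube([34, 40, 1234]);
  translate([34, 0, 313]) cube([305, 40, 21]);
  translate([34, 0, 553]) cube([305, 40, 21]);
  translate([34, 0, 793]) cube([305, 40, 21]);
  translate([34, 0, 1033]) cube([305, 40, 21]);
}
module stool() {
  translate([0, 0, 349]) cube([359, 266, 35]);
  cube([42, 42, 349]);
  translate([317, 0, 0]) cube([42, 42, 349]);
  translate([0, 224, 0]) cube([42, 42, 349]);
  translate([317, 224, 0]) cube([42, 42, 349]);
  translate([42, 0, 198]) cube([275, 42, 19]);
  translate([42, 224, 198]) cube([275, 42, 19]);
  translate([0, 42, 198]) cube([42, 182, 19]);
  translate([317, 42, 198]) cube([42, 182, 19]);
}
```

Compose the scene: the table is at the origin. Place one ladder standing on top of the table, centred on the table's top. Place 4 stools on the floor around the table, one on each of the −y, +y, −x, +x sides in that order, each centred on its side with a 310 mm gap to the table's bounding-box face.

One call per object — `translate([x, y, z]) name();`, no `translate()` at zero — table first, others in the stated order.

table();
translate([656, 287, 712]) ladder();
translate([663, -576, 0]) stool();
translate([663, 924, 0]) stool();
translate([-669, 174, 0]) stool();
translate([1995, 174, 0]) stool();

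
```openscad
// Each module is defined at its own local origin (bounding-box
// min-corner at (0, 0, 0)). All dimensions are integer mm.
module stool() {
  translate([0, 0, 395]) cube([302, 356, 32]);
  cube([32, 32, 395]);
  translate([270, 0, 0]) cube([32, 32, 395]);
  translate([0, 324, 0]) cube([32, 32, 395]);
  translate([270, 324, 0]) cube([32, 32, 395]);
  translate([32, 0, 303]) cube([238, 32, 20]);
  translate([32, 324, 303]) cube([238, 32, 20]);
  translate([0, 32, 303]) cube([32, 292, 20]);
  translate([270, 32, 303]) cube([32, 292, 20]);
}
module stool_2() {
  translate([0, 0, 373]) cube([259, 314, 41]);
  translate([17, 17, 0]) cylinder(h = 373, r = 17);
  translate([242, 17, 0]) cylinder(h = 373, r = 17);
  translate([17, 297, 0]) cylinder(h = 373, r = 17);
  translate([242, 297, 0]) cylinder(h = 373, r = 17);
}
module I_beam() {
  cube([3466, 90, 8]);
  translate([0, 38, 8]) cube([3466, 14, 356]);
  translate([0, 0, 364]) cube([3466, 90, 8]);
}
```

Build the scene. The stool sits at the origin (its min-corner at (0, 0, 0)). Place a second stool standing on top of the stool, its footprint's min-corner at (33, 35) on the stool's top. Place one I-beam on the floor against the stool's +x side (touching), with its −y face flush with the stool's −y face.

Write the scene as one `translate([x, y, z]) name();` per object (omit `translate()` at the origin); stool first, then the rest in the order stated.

stool();
translate([33, 35, 427]) stool_2();
translate([302, 0, 0]) I_beam();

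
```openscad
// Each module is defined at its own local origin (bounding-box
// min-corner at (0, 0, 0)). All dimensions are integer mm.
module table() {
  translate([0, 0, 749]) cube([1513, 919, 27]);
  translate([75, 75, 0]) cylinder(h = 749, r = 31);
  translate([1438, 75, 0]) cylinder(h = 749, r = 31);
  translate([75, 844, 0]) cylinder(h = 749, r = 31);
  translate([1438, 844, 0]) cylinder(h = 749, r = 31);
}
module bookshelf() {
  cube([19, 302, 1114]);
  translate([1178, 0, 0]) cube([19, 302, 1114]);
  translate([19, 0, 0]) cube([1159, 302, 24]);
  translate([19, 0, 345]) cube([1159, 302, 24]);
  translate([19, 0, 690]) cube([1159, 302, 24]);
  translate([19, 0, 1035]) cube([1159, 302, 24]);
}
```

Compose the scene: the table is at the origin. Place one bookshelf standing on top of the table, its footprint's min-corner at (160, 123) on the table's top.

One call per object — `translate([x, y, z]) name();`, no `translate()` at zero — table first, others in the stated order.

table();
translate([160, 123, 776]) bookshelf();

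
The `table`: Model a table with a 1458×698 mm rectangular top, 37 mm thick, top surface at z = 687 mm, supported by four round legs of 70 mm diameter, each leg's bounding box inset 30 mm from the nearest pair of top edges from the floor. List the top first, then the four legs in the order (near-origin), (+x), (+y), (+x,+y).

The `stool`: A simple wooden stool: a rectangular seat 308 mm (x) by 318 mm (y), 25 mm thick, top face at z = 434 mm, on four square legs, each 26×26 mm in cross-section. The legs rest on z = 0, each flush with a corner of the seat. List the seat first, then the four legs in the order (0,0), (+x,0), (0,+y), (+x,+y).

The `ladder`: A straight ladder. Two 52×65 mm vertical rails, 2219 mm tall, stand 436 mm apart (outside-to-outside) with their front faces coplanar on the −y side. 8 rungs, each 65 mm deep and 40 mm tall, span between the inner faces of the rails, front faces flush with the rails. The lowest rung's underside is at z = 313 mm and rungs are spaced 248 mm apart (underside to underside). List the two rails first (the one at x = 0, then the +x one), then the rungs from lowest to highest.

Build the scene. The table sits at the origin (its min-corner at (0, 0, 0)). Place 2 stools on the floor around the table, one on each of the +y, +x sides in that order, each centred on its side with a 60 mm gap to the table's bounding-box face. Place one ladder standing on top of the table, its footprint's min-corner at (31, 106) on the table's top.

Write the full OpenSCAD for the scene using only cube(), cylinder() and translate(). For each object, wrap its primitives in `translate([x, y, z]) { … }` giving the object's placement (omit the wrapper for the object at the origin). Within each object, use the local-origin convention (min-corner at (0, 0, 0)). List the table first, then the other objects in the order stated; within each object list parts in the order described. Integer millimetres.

translate([0, 0, 650]) cube([1458, 698, 37]);
translate([65, 65, 0]) cylinder(h = 650, r = 35);
translate([1393, 65, 0]) cylinder(h = 650, r = 35);
translate([65, 633, 0]) cylinder(h = 650, r = 35);
translate([1393, 633, 0]) cylinder(h = 650, r = 35);
translate([575, 758, 0]) {
  translate([0, 0, 409]) cube([308, 318, 25]);
  cube([26, 26, 409]);
  translate([282, 0, 0]) cube([26, 26, 409]);
  translate([0, 292, 0]) cube([26, 26, 409]);
  translate([282, 292, 0]) cube([26, 26, 409]);
}
translate([1518, 190, 0]) {
  translate([0, 0, 409]) cube([308, 318, 25]);
  cube([26, 26, 409]);
  translate([282, 0, 0]) cube([26, 26, 409]);
  translate([0, 292, 0]) cube([26, 26, 409]);
  translate([282, 292, 0]) cube([26, 26, 409]);
}
translate([31, 106, 687]) {
  cube([52, 65, 2219]);
  translate([384, 0, 0]) cube([52, 65, 2219]);
  translate([52, 0, 313]) cube([332, 65, 40]);
  translate([52, 0, 561]) cube([332, 65, 40]);
  translate([52, 0, 809]) cube([332, 65, 40]);
  translate([52, 0, 1057]) cube([332, 65, 40]);
  translate([52, 0, 1305]) cube([332, 65, 40]);
  translate([52, 0, 1553]) cube([332, 65, 40]);
  translate([52, 0, 1801]) cube([332, 65, 40]);
  translate([52, 0, 2049]) cube([332, 65, 40]);
}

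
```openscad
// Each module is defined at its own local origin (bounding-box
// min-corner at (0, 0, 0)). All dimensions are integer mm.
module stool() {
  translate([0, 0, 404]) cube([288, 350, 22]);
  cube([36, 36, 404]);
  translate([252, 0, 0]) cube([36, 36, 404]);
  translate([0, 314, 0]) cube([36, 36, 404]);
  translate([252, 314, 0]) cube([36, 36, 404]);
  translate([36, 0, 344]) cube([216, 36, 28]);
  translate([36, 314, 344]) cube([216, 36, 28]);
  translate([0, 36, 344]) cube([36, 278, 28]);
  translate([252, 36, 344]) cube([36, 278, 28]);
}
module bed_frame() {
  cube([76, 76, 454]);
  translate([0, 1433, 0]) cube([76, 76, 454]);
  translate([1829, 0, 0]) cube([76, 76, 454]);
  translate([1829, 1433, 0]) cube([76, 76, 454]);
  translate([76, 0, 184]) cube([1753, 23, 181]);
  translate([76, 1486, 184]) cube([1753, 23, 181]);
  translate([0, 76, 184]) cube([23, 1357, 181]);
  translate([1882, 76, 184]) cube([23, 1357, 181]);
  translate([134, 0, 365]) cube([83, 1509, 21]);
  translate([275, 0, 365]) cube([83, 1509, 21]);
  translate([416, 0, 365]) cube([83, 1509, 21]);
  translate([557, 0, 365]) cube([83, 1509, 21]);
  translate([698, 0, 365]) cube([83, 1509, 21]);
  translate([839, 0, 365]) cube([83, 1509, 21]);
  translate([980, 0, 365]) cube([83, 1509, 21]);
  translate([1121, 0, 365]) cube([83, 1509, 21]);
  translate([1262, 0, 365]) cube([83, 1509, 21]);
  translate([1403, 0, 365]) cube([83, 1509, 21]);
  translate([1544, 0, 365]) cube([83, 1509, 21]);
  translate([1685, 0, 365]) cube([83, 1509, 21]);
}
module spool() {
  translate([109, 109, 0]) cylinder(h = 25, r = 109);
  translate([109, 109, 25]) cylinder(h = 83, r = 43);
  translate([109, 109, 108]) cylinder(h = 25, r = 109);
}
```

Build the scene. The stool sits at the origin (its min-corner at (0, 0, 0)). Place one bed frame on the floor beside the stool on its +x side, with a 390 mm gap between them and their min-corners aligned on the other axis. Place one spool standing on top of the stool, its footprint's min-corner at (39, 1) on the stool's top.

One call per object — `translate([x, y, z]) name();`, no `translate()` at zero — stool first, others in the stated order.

stool();
translate([678, 0, 0]) bed_frame();
translate([39, 1, 426]) spool();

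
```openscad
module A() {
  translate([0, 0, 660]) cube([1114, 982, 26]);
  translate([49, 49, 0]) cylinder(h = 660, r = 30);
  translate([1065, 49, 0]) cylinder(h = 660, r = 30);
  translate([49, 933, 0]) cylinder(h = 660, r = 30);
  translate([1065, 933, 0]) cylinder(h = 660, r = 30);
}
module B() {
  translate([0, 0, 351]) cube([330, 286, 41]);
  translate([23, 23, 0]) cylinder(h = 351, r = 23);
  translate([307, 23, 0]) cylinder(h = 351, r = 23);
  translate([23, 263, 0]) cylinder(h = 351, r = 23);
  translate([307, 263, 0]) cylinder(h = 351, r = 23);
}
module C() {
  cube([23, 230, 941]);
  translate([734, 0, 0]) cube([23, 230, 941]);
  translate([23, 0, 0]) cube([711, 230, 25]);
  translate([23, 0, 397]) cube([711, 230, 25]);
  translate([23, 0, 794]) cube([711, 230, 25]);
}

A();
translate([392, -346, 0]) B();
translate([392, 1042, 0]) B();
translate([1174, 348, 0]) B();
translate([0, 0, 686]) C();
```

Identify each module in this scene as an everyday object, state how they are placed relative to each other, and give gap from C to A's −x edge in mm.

A is a table. B is a stool. C is a bookshelf. Three stools sit around the table at the −y, +y, +x sides. The bookshelf is on top of the table. The gap from the bookshelf to the table's −x edge is 0 mm.

The bookshelf's min-x is at 0; the table's min-x is 0; gap = 0 mm.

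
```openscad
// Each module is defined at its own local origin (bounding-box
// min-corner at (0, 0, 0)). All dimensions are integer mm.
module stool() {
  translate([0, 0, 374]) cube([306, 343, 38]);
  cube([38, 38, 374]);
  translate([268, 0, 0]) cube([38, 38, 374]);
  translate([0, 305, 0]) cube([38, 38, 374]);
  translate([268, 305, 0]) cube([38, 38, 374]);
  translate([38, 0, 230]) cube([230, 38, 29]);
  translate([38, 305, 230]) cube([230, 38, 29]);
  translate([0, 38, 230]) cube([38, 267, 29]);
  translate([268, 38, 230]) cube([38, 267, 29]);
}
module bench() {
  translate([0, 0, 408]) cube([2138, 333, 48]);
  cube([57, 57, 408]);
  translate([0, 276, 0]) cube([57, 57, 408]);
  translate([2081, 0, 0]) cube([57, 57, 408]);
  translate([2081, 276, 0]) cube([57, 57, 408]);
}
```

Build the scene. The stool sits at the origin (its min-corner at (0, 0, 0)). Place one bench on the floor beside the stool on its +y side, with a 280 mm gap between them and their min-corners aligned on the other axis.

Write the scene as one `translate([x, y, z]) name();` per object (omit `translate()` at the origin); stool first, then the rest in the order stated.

stool();
translate([0, 623, 0]) bench();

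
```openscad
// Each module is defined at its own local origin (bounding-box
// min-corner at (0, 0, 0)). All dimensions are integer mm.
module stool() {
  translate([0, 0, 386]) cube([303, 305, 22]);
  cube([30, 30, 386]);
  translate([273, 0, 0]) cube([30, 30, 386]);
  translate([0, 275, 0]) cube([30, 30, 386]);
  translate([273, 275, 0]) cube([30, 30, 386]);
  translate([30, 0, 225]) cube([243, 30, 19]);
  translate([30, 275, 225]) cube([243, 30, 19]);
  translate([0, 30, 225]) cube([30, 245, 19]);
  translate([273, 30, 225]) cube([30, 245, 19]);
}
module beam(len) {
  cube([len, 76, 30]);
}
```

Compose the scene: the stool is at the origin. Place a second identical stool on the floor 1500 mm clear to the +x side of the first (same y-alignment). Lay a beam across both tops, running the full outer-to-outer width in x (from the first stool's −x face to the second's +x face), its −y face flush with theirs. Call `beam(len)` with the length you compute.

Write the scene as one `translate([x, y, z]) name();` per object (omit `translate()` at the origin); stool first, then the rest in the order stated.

stool();
translate([1803, 0, 0]) stool();
translate([0, 0, 408]) beam(2106);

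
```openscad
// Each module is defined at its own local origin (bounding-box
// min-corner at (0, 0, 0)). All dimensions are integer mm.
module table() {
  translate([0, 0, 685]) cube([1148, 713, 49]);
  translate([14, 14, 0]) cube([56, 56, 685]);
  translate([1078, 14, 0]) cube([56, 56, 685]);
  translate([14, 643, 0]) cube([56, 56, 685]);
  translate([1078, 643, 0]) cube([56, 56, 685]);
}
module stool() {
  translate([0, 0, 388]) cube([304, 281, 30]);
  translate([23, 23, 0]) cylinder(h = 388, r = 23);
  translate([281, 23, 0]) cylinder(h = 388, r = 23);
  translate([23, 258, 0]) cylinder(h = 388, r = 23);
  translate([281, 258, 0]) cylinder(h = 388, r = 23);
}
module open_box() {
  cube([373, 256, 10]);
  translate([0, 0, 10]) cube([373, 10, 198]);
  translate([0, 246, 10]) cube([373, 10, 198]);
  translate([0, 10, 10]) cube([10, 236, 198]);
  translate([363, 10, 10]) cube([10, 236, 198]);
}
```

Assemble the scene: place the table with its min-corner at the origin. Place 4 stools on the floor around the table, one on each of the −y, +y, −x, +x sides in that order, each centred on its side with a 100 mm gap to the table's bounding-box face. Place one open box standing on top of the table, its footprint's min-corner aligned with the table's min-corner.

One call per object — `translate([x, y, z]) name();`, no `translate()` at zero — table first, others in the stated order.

table();
translate([422, -381, 0]) stool();
translate([422, 813, 0]) stool();
translate([-404, 216, 0]) stool();
translate([1248, 216, 0]) stool();
translate([0, 0, 734]) open_box();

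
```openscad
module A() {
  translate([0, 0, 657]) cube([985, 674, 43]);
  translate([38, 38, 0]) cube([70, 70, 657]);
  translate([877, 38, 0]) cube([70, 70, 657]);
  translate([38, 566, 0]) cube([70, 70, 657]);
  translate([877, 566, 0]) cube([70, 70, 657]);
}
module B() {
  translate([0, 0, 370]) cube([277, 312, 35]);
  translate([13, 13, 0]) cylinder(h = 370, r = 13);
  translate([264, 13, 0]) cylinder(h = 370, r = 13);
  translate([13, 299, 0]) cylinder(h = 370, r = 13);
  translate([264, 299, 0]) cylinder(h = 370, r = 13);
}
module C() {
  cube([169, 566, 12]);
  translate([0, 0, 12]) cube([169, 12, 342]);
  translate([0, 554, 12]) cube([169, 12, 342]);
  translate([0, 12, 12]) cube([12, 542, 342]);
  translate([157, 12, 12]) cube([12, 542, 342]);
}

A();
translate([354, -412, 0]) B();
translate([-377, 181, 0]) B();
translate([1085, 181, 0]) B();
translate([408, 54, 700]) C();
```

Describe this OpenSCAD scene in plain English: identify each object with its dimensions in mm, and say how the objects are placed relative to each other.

A is a table: top 985 mm (x) × 674 mm (y), 43 mm thick, upper face at z = 700 mm, on four 70×70 mm square legs, each inset 38 mm from the nearest pair of top edges, running from z = 0 to the bottom of the top.

B is a four-legged stool. The seat is 277×312 mm, 35 mm thick, top at z = 405 mm. It stands on four round legs, each 26 mm in diameter, from z = 0 to the seat underside, each leg's axis is inset half a diameter from the nearest pair of seat edges (so the leg's bounding box is flush with the corner).

C is an open-topped rectangular box: outside dimensions 169×566×354 mm, with a uniform wall and base thickness of 12 mm. The base is a full 169×566 slab on the floor; four walls sit on top of the base. The front and back walls (the −y and +y sides) span the full width; the two side walls fit between them.

Three stools sit around the table at the −y, −x, +x sides. The open box is on top of the table, centred.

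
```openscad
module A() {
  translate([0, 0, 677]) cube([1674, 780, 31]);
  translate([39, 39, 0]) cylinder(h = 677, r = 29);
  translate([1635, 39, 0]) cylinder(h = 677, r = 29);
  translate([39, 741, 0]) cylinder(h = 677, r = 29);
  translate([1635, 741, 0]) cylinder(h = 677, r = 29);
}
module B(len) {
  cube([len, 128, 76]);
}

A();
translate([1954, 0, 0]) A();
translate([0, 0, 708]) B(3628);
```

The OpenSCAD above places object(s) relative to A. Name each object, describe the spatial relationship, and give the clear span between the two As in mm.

Second table starts at x = 1954; first ends at x = 1674; clear span = 1954 − 1674 = 280 mm.

A is a table. B is a beam. A beam spans the tops of two tables. The clear span between the two tables is 280 mm.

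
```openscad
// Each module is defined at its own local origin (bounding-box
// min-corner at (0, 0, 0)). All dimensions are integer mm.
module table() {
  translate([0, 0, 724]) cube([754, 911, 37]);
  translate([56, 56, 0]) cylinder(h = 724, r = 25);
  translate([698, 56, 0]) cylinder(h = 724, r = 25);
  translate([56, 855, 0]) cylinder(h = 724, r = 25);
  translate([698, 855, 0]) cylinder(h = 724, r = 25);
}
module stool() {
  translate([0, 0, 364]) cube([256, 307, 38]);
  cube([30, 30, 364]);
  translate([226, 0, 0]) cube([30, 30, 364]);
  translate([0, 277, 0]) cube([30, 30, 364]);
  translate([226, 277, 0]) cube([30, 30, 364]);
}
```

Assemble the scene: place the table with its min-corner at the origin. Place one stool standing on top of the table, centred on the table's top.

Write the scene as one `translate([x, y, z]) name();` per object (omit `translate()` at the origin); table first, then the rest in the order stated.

table();
translate([249, 302, 761]) stool();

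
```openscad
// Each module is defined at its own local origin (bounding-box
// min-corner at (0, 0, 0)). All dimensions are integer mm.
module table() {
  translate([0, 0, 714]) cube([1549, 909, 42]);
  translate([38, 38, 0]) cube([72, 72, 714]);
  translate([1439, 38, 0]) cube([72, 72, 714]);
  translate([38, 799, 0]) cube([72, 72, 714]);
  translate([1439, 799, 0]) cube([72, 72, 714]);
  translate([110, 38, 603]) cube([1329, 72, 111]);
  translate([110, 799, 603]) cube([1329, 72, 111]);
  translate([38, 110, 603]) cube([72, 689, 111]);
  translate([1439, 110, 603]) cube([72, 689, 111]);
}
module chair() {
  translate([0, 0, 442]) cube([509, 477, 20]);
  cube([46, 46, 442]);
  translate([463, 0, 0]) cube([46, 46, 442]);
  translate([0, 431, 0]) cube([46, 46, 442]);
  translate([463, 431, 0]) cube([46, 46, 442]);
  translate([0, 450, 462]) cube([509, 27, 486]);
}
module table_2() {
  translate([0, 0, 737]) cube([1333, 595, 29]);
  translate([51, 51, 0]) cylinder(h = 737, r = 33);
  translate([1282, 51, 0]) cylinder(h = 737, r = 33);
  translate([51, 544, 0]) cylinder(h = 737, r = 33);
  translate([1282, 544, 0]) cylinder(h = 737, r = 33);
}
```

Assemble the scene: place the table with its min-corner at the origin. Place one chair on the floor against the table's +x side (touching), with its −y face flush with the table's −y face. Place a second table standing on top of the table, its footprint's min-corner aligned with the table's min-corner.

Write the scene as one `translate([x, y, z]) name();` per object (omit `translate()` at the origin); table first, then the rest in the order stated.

table();
translate([1549, 0, 0]) chair();
translate([0, 0, 756]) table_2();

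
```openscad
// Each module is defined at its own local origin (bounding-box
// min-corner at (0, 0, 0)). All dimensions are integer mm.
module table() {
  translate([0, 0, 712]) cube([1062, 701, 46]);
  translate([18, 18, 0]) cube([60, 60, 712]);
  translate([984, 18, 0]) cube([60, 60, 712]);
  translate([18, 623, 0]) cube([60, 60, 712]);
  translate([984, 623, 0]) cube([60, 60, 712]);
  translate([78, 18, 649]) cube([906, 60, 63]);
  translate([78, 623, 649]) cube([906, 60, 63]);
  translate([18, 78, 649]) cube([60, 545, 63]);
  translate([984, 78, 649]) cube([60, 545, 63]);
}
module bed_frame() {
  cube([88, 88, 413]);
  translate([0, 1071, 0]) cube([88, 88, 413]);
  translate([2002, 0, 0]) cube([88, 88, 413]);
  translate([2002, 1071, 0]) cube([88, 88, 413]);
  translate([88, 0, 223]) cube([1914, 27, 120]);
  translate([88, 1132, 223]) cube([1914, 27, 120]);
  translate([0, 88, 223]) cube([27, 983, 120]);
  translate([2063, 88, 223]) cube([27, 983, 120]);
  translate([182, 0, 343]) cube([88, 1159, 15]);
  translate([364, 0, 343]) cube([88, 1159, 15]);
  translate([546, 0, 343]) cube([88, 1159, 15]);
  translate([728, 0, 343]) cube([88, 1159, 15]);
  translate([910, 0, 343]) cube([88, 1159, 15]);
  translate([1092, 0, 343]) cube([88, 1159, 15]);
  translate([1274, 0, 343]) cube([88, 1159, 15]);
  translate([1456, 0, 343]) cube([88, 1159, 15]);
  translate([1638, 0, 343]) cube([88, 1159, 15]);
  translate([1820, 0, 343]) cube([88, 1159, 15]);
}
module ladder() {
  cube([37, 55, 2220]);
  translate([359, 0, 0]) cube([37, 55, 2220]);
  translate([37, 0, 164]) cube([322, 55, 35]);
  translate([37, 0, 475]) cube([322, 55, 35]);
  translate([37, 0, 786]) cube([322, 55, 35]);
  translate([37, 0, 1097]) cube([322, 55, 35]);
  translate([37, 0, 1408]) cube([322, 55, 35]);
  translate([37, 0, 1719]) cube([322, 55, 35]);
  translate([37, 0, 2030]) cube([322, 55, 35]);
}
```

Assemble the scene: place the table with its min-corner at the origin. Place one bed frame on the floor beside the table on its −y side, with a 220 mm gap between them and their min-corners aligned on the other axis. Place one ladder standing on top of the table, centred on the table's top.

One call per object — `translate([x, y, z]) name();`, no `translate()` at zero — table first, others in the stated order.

table();
translate([0, -1379, 0]) bed_frame();
translate([333, 323, 758]) ladder();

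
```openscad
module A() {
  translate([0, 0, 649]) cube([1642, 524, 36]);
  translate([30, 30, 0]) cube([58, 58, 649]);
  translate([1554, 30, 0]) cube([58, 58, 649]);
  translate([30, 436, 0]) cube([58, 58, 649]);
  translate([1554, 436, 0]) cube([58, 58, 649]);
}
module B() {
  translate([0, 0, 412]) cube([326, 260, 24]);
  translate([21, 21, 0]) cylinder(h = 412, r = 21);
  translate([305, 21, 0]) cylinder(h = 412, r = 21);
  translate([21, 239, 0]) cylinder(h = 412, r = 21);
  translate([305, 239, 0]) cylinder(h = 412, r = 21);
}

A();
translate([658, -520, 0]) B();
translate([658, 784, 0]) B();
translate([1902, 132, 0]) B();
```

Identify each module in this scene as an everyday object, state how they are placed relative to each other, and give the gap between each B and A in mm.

A is a table. B is a stool. Three stools sit around the table at the −y, +y, +x sides. The gap between each stool and the table is 260 mm.

Each stool's nearest face is 260 mm from the table's bounding box.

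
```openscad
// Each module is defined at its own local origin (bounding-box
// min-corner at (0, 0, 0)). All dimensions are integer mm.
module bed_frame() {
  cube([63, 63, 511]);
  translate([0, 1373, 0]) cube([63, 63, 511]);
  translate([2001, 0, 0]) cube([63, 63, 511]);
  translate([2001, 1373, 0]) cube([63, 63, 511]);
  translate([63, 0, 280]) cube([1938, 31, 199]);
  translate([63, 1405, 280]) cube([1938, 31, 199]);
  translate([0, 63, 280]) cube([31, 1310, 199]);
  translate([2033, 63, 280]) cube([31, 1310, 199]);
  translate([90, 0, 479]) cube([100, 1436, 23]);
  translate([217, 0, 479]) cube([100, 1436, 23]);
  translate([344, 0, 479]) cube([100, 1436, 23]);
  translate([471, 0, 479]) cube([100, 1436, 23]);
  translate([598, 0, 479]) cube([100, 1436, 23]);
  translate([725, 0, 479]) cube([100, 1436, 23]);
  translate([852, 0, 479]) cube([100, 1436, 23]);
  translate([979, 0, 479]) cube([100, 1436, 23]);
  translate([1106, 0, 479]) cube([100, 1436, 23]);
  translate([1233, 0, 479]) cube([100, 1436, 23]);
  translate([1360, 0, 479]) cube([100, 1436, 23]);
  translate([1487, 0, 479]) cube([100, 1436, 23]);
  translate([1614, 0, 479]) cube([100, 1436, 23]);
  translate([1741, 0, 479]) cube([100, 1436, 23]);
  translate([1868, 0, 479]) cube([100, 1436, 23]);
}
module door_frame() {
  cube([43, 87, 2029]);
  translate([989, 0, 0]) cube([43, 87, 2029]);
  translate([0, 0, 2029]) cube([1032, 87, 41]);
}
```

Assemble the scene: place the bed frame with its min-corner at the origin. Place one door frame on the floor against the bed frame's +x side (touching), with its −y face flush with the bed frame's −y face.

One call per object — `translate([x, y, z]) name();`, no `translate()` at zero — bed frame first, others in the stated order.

bed_frame();
translate([2064, 0, 0]) door_frame();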